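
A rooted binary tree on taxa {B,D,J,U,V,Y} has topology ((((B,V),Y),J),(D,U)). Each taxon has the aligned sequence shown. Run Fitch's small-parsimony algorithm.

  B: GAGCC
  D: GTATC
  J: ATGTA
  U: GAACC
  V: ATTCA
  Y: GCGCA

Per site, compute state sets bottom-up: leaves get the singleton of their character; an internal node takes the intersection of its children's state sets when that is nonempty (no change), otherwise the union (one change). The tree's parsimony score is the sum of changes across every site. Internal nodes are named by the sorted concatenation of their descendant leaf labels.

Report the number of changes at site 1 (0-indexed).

BV@0: {G} ∪ {A} = {A,G} (union, +1)
BVY@0: {A,G} ∩ {G} = {G} (intersection, +0)
BJVY@0: {G} ∪ {A} = {A,G} (union, +1)
DU@0: {G} ∩ {G} = {G} (intersection, +0)
BDJUVY@0: {A,G} ∩ {G} = {G} (intersection, +0)
BV@1: {A} ∪ {T} = {A,T} (union, +1)
BVY@1: {A,T} ∪ {C} = {A,C,T} (union, +1)
BJVY@1: {A,C,T} ∩ {T} = {T} (intersection, +0)
DU@1: {T} ∪ {A} = {A,T} (union, +1)
BDJUVY@1: {T} ∩ {A,T} = {T} (intersection, +0)
BV@2: {G} ∪ {T} = {G,T} (union, +1)
BVY@2: {G,T} ∩ {G} = {G} (intersection, +0)
BJVY@2: {G} ∩ {G} = {G} (intersection, +0)
DU@2: {A} ∩ {A} = {A} (intersection, +0)
BDJUVY@2: {G} ∪ {A} = {A,G} (union, +1)
BV@3: {C} ∩ {C} = {C} (intersection, +0)
BVY@3: {C} ∩ {C} = {C} (intersection, +0)
BJVY@3: {C} ∪ {T} = {C,T} (union, +1)
DU@3: {T} ∪ {C} = {C,T} (union, +1)
BDJUVY@3: {C,T} ∩ {C,T} = {C,T} (intersection, +0)
BV@4: {C} ∪ {A} = {A,C} (union, +1)
BVY@4: {A,C} ∩ {A} = {A} (intersection, +0)
BJVY@4: {A} ∩ {A} = {A} (intersection, +0)
DU@4: {C} ∩ {C} = {C} (intersection, +0)
BDJUVY@4: {A} ∪ {C} = {A,C} (union, +1)
per-site changes: [2, 3, 2, 2, 2]; total = 11

3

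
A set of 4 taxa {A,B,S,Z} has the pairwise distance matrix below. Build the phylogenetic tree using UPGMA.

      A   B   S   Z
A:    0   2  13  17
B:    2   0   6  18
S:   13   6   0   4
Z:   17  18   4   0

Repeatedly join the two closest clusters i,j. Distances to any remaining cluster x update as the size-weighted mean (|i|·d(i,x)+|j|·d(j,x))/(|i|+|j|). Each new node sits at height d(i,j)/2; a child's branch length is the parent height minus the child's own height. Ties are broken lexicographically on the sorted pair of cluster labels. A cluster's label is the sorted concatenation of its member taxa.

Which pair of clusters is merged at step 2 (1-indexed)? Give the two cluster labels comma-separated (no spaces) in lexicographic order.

step 1: merge (A,B) at d=2; branch lengths A→1, B→1; new cluster AB
  updated: d(AB,S)=19/2, d(AB,Z)=35/2
step 2: merge (S,Z) at d=4; branch lengths S→2, Z→2; new cluster SZ
  updated: d(AB,SZ)=27/2
step 3: merge (AB,SZ) at d=27/2; branch lengths AB→23/4, SZ→19/4; new cluster ABSZ
final tree: ((A:1,B:1):23/4,(S:2,Z:2):19/4)
total length: 33/2

S,Z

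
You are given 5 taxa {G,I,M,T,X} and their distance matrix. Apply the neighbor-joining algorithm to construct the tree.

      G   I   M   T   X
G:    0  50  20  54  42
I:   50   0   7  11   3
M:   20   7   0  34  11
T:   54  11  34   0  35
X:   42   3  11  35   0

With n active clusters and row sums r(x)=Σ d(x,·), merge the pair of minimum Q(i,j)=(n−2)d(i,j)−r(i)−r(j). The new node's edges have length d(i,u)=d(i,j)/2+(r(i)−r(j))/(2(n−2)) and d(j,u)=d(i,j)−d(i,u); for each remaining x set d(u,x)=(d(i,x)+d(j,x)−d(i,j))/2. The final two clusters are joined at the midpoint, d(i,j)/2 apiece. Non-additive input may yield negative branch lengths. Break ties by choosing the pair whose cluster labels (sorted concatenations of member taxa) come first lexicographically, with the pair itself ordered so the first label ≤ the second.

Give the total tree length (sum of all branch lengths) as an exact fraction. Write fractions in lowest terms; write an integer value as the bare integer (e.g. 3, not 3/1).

1. join G+M (d=20, Q=-178) ⇒ GM; edges |G|=77/3, |M|=-17/3
  updated: d(GM,I)=37/2, d(GM,T)=34, d(GM,X)=33/2
2. join GM+X (d=33/2, Q=-181/2) ⇒ GMX; edges |GM|=95/8, |X|=37/8
  updated: d(GMX,I)=5/2, d(GMX,T)=105/4
3. join GMX+I (d=5/2, Q=-159/4) ⇒ GIMX; edges |GMX|=71/8, |I|=-51/8
  updated: d(GIMX,T)=139/8
4. join GIMX+T (d=139/8) ⇒ GIMTX; edges |GIMX|=139/16, |T|=139/16
final tree: ((((G:77/3,M:-17/3):95/8,X:37/8):71/8,I:-51/8):139/16,T:139/16)
total length: 451/8

451/8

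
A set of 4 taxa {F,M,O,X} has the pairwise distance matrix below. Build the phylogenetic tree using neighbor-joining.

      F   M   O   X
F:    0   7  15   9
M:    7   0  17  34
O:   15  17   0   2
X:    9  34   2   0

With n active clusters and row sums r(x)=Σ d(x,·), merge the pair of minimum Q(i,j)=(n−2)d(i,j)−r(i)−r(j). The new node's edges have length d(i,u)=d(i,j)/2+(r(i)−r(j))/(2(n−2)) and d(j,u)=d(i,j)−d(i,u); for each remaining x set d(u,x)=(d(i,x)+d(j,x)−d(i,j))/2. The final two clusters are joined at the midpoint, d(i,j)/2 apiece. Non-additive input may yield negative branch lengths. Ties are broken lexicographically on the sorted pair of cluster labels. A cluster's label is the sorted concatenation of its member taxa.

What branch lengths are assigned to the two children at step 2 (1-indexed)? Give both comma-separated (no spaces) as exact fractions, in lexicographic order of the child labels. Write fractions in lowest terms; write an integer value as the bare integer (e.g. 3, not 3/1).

iteration 1: select F,M (d=7, Q=-75); attach at lengths (-13/4, 41/4); label the merged cluster FM
  updated: d(FM,O)=25/2, d(FM,X)=18
iteration 2: select FM,O (d=25/2, Q=-65/2); attach at lengths (57/4, -7/4); label the merged cluster FMO
  updated: d(FMO,X)=15/4
iteration 3: select FMO,X (d=15/4); attach at lengths (15/8, 15/8); label the merged cluster FMOX
final tree: (((F:-13/4,M:41/4):57/4,O:-7/4):15/8,X:15/8)
total length: 93/4

57/4,-7/4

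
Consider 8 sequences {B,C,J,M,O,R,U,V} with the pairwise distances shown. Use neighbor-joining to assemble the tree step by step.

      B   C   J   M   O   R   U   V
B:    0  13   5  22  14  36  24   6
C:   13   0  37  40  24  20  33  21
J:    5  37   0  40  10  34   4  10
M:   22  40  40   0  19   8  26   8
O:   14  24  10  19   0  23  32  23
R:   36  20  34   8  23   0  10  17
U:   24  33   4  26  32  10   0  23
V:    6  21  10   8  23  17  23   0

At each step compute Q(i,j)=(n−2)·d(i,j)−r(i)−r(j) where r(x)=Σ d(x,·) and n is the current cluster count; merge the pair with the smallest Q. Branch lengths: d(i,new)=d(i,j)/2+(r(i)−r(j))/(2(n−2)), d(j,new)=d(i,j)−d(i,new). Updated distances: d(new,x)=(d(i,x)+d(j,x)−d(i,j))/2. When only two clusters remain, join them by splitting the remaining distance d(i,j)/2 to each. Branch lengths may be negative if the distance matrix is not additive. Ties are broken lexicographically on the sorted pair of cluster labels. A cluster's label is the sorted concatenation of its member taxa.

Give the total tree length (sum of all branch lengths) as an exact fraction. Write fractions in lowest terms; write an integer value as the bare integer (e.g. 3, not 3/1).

step 1: merge (J,U) at d=4, Q=-268; branch lengths J→1, U→3; new cluster JU
  updated: d(B,JU)=25/2, d(C,JU)=33, d(JU,M)=31, d(JU,O)=19, d(JU,R)=20, d(JU,V)=29/2
step 2: merge (M,R) at d=8, Q=-212; branch lengths M→22/5, R→18/5; new cluster MR
  updated: d(B,MR)=25, d(C,MR)=26, d(JU,MR)=43/2, d(MR,O)=17, d(MR,V)=17/2
step 3: merge (MR,V) at d=17/2, Q=-137; branch lengths MR→59/8, V→9/8; new cluster MRV
  updated: d(B,MRV)=45/4, d(C,MRV)=77/4, d(JU,MRV)=55/4, d(MRV,O)=63/4
step 4: merge (B,C) at d=13, Q=-101; branch lengths B→1/12, C→155/12; new cluster BC
  updated: d(BC,JU)=65/4, d(BC,MRV)=35/4, d(BC,O)=25/2
step 5: merge (BC,O) at d=25/2, Q=-239/4; branch lengths BC→61/16, O→139/16; new cluster BCO
  updated: d(BCO,JU)=91/8, d(BCO,MRV)=6
step 6: merge (BCO,JU) at d=91/8, Q=-249/8; branch lengths BCO→29/16, JU→153/16; new cluster BCJOU
  updated: d(BCJOU,MRV)=67/16
step 7: merge (BCJOU,MRV) at d=67/16; branch lengths BCJOU→67/32, MRV→67/32; new cluster BCJMORUV
final tree: ((((B:1/12,C:155/12):61/16,O:139/16):29/16,(J:1,U:3):153/16):67/32,((M:22/5,R:18/5):59/8,V:9/8):67/32)
total length: 985/16

985/16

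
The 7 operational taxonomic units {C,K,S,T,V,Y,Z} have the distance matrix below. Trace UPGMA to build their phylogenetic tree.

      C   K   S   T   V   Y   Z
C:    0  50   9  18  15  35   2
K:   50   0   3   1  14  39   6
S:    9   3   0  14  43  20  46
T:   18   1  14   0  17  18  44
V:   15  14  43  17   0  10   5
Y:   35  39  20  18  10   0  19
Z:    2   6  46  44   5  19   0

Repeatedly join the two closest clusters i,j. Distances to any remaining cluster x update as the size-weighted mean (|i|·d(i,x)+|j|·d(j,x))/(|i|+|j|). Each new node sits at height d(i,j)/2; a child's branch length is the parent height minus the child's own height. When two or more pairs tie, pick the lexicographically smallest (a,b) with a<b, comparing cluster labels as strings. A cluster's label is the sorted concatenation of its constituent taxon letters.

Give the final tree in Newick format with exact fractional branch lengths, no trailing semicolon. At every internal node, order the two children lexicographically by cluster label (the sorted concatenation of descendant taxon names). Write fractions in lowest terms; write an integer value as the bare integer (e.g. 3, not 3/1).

iteration 1: select K,T (d=1); attach at lengths (1/2, 1/2); label the merged cluster KT
  updated: d(C,KT)=34, d(KT,S)=17/2, d(KT,V)=31/2, d(KT,Y)=57/2, d(KT,Z)=25
iteration 2: select C,Z (d=2); attach at lengths (1, 1); label the merged cluster CZ
  updated: d(CZ,KT)=59/2, d(CZ,S)=55/2, d(CZ,V)=10, d(CZ,Y)=27
iteration 3: select KT,S (d=17/2); attach at lengths (15/4, 17/4); label the merged cluster KST
  updated: d(CZ,KST)=173/6, d(KST,V)=74/3, d(KST,Y)=77/3
iteration 4: select CZ,V (d=10); attach at lengths (4, 5); label the merged cluster CVZ
  updated: d(CVZ,KST)=247/9, d(CVZ,Y)=64/3
iteration 5: select CVZ,Y (d=64/3); attach at lengths (17/3, 32/3); label the merged cluster CVYZ
  updated: d(CVYZ,KST)=27
iteration 6: select CVYZ,KST (d=27); attach at lengths (17/6, 37/4); label the merged cluster CKSTVYZ
final tree: ((((C:1,Z:1):4,V:5):17/3,Y:32/3):17/6,((K:1/2,T:1/2):15/4,S:17/4):37/4)
total length: 581/12

((((C:1,Z:1):4,V:5):17/3,Y:32/3):17/6,((K:1/2,T:1/2):15/4,S:17/4):37/4)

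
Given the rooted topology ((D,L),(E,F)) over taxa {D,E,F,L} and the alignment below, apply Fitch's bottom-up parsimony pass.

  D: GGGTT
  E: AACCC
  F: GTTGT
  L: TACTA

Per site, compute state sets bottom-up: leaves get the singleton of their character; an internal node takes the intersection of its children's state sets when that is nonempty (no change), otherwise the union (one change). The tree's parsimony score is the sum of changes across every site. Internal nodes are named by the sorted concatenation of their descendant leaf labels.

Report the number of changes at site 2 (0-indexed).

2

site 0, node DL: D={G} ∪ L={T} → {G,T} (+1)
site 0, node EF: E={A} ∪ F={G} → {A,G} (+1)
site 0, node DEFL: DL={G,T} ∩ EF={A,G} → {G} (+0)
site 1, node DL: D={G} ∪ L={A} → {A,G} (+1)
site 1, node EF: E={A} ∪ F={T} → {A,T} (+1)
site 1, node DEFL: DL={A,G} ∩ EF={A,T} → {A} (+0)
site 2, node DL: D={G} ∪ L={C} → {C,G} (+1)
site 2, node EF: E={C} ∪ F={T} → {C,T} (+1)
site 2, node DEFL: DL={C,G} ∩ EF={C,T} → {C} (+0)
site 3, node DL: D={T} ∩ L={T} → {T} (+0)
site 3, node EF: E={C} ∪ F={G} → {C,G} (+1)
site 3, node DEFL: DL={T} ∪ EF={C,G} → {C,G,T} (+1)
site 4, node DL: D={T} ∪ L={A} → {A,T} (+1)
site 4, node EF: E={C} ∪ F={T} → {C,T} (+1)
site 4, node DEFL: DL={A,T} ∩ EF={C,T} → {T} (+0)
per-site changes: [2, 2, 2, 2, 2]; total = 10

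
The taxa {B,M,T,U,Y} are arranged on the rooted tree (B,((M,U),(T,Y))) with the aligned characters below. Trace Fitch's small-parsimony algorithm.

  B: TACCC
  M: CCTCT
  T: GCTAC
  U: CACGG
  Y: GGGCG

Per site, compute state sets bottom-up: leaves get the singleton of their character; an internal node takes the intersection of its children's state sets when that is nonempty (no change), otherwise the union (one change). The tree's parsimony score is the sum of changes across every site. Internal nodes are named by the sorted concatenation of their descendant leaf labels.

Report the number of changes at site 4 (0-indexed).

3

site 0, node MU: M={C} ∩ U={C} → {C} (+0)
site 0, node TY: T={G} ∩ Y={G} → {G} (+0)
site 0, node MTUY: MU={C} ∪ TY={G} → {C,G} (+1)
site 0, node BMTUY: B={T} ∪ MTUY={C,G} → {C,G,T} (+1)
site 1, node MU: M={C} ∪ U={A} → {A,C} (+1)
site 1, node TY: T={C} ∪ Y={G} → {C,G} (+1)
site 1, node MTUY: MU={A,C} ∩ TY={C,G} → {C} (+0)
site 1, node BMTUY: B={A} ∪ MTUY={C} → {A,C} (+1)
site 2, node MU: M={T} ∪ U={C} → {C,T} (+1)
site 2, node TY: T={T} ∪ Y={G} → {G,T} (+1)
site 2, node MTUY: MU={C,T} ∩ TY={G,T} → {T} (+0)
site 2, node BMTUY: B={C} ∪ MTUY={T} → {C,T} (+1)
site 3, node MU: M={C} ∪ U={G} → {C,G} (+1)
site 3, node TY: T={A} ∪ Y={C} → {A,C} (+1)
site 3, node MTUY: MU={C,G} ∩ TY={A,C} → {C} (+0)
site 3, node BMTUY: B={C} ∩ MTUY={C} → {C} (+0)
site 4, node MU: M={T} ∪ U={G} → {G,T} (+1)
site 4, node TY: T={C} ∪ Y={G} → {C,G} (+1)
site 4, node MTUY: MU={G,T} ∩ TY={C,G} → {G} (+0)
site 4, node BMTUY: B={C} ∪ MTUY={G} → {C,G} (+1)
per-site changes: [2, 3, 3, 2, 3]; total = 13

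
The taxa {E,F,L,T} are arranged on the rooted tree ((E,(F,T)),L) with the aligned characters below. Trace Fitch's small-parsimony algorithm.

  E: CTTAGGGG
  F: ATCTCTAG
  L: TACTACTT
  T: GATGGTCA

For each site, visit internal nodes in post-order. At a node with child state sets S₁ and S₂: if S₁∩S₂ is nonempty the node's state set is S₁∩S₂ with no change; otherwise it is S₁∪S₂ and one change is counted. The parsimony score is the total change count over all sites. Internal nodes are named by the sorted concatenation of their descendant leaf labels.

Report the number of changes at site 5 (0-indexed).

2

site 0, node FT: F={A} ∪ T={G} → {A,G} (+1)
site 0, node EFT: E={C} ∪ FT={A,G} → {A,C,G} (+1)
site 0, node EFLT: EFT={A,C,G} ∪ L={T} → {A,C,G,T} (+1)
site 1, node FT: F={T} ∪ T={A} → {A,T} (+1)
site 1, node EFT: E={T} ∩ FT={A,T} → {T} (+0)
site 1, node EFLT: EFT={T} ∪ L={A} → {A,T} (+1)
site 2, node FT: F={C} ∪ T={T} → {C,T} (+1)
site 2, node EFT: E={T} ∩ FT={C,T} → {T} (+0)
site 2, node EFLT: EFT={T} ∪ L={C} → {C,T} (+1)
site 3, node FT: F={T} ∪ T={G} → {G,T} (+1)
site 3, node EFT: E={A} ∪ FT={G,T} → {A,G,T} (+1)
site 3, node EFLT: EFT={A,G,T} ∩ L={T} → {T} (+0)
site 4, node FT: F={C} ∪ T={G} → {C,G} (+1)
site 4, node EFT: E={G} ∩ FT={C,G} → {G} (+0)
site 4, node EFLT: EFT={G} ∪ L={A} → {A,G} (+1)
site 5, node FT: F={T} ∩ T={T} → {T} (+0)
site 5, node EFT: E={G} ∪ FT={T} → {G,T} (+1)
site 5, node EFLT: EFT={G,T} ∪ L={C} → {C,G,T} (+1)
site 6, node FT: F={A} ∪ T={C} → {A,C} (+1)
site 6, node EFT: E={G} ∪ FT={A,C} → {A,C,G} (+1)
site 6, node EFLT: EFT={A,C,G} ∪ L={T} → {A,C,G,T} (+1)
site 7, node FT: F={G} ∪ T={A} → {A,G} (+1)
site 7, node EFT: E={G} ∩ FT={A,G} → {G} (+0)
site 7, node EFLT: EFT={G} ∪ L={T} → {G,T} (+1)
per-site changes: [3, 2, 2, 2, 2, 2, 3, 2]; total = 18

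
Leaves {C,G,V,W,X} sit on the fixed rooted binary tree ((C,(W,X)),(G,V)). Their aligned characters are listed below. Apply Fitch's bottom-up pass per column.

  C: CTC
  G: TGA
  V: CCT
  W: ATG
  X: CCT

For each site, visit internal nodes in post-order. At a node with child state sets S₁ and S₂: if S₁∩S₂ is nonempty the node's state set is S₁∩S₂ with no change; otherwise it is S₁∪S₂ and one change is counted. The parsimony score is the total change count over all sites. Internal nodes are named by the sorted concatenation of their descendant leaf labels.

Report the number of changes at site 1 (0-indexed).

3

WX@0: {A} ∪ {C} = {A,C} (union, +1)
CWX@0: {C} ∩ {A,C} = {C} (intersection, +0)
GV@0: {T} ∪ {C} = {C,T} (union, +1)
CGVWX@0: {C} ∩ {C,T} = {C} (intersection, +0)
WX@1: {T} ∪ {C} = {C,T} (union, +1)
CWX@1: {T} ∩ {C,T} = {T} (intersection, +0)
GV@1: {G} ∪ {C} = {C,G} (union, +1)
CGVWX@1: {T} ∪ {C,G} = {C,G,T} (union, +1)
WX@2: {G} ∪ {T} = {G,T} (union, +1)
CWX@2: {C} ∪ {G,T} = {C,G,T} (union, +1)
GV@2: {A} ∪ {T} = {A,T} (union, +1)
CGVWX@2: {C,G,T} ∩ {A,T} = {T} (intersection, +0)
per-site changes: [2, 3, 3]; total = 8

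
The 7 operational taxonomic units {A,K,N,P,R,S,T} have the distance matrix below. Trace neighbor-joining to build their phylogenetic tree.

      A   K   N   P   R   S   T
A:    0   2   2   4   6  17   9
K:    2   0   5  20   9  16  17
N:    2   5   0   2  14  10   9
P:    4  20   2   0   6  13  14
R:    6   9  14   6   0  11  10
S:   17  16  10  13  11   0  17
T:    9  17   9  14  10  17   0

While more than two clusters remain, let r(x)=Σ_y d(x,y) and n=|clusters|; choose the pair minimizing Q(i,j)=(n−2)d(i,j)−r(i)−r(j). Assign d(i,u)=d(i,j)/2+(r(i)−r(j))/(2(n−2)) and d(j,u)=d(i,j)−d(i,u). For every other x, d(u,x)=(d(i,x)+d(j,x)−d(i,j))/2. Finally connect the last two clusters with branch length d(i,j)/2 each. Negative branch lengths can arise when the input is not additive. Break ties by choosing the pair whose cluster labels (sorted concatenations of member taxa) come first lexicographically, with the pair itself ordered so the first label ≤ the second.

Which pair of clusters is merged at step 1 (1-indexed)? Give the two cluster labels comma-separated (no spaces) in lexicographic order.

step 1: merge (A,K) at d=2, Q=-99; branch lengths A→-19/10, K→39/10; new cluster AK
  updated: d(AK,N)=5/2, d(AK,P)=11, d(AK,R)=13/2, d(AK,S)=31/2, d(AK,T)=12
step 2: merge (N,P) at d=2, Q=-151/2; branch lengths N→-1/16, P→33/16; new cluster NP
  updated: d(AK,NP)=23/4, d(NP,R)=9, d(NP,S)=21/2, d(NP,T)=21/2
step 3: merge (AK,NP) at d=23/4, Q=-233/4; branch lengths AK→85/24, NP→53/24; new cluster AKNP
  updated: d(AKNP,R)=39/8, d(AKNP,S)=81/8, d(AKNP,T)=67/8
step 4: merge (AKNP,T) at d=67/8, Q=-42; branch lengths AKNP→19/16, T→115/16; new cluster AKNPT
  updated: d(AKNPT,R)=13/4, d(AKNPT,S)=75/8
step 5: merge (AKNPT,R) at d=13/4, Q=-189/8; branch lengths AKNPT→13/16, R→39/16; new cluster AKNPRT
  updated: d(AKNPRT,S)=137/16
step 6: merge (AKNPRT,S) at d=137/16; branch lengths AKNPRT→137/32, S→137/32; new cluster AKNPRST
final tree: (((((A:-19/10,K:39/10):85/24,(N:-1/16,P:33/16):53/24):19/16,T:115/16):13/16,R:39/16):137/32,S:137/32)
total length: 479/16

A,K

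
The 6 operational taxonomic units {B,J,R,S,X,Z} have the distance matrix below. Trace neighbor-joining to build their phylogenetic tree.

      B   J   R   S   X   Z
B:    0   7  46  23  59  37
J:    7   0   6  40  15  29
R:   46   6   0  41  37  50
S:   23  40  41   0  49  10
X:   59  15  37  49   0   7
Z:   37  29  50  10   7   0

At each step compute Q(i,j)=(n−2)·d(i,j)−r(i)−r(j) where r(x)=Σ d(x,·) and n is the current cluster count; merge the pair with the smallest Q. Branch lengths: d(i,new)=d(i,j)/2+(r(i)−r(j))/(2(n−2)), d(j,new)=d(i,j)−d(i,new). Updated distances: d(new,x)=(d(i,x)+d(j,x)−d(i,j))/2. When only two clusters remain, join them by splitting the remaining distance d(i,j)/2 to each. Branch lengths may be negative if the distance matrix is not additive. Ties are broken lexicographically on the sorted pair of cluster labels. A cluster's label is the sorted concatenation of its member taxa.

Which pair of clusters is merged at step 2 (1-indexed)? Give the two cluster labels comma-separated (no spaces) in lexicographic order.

step 1: merge (X,Z) at d=7, Q=-272; branch lengths X→31/4, Z→-3/4; new cluster XZ
  updated: d(B,XZ)=89/2, d(J,XZ)=37/2, d(R,XZ)=40, d(S,XZ)=26
step 2: merge (J,R) at d=6, Q=-373/2; branch lengths J→-29/4, R→53/4; new cluster JR
  updated: d(B,JR)=47/2, d(JR,S)=75/2, d(JR,XZ)=105/4
step 3: merge (B,S) at d=23, Q=-263/2; branch lengths B→101/8, S→83/8; new cluster BS
  updated: d(BS,JR)=19, d(BS,XZ)=95/4
step 4: merge (BS,JR) at d=19, Q=-69; branch lengths BS→33/4, JR→43/4; new cluster BJRS
  updated: d(BJRS,XZ)=31/2
step 5: merge (BJRS,XZ) at d=31/2; branch lengths BJRS→31/4, XZ→31/4; new cluster BJRSXZ
final tree: (((B:101/8,S:83/8):33/4,(J:-29/4,R:53/4):43/4):31/4,(X:31/4,Z:-3/4):31/4)
total length: 141/2

J,R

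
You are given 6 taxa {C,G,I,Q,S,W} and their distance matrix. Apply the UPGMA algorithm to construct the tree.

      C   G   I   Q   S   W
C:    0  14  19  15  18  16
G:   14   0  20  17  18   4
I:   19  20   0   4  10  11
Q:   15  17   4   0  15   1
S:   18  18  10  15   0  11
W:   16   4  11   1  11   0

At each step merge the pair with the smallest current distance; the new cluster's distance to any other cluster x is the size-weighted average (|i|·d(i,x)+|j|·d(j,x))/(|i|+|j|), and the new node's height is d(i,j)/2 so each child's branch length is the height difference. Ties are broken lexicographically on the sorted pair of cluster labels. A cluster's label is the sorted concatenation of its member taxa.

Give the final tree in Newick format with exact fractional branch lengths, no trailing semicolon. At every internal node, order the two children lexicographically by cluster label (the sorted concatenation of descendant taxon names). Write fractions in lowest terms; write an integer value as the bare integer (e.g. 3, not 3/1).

((C:7,G:7):15/16,((I:15/4,(Q:1/2,W:1/2):13/4):9/4,S:6):31/16)

1. join Q+W (d=1) ⇒ QW; edges |Q|=1/2, |W|=1/2
  updated: d(C,QW)=31/2, d(G,QW)=21/2, d(I,QW)=15/2, d(QW,S)=13
2. join I+QW (d=15/2) ⇒ IQW; edges |I|=15/4, |QW|=13/4
  updated: d(C,IQW)=50/3, d(G,IQW)=41/3, d(IQW,S)=12
3. join IQW+S (d=12) ⇒ IQSW; edges |IQW|=9/4, |S|=6
  updated: d(C,IQSW)=17, d(G,IQSW)=59/4
4. join C+G (d=14) ⇒ CG; edges |C|=7, |G|=7
  updated: d(CG,IQSW)=127/8
5. join CG+IQSW (d=127/8) ⇒ CGIQSW; edges |CG|=15/16, |IQSW|=31/16
final tree: ((C:7,G:7):15/16,((I:15/4,(Q:1/2,W:1/2):13/4):9/4,S:6):31/16)
total length: 265/8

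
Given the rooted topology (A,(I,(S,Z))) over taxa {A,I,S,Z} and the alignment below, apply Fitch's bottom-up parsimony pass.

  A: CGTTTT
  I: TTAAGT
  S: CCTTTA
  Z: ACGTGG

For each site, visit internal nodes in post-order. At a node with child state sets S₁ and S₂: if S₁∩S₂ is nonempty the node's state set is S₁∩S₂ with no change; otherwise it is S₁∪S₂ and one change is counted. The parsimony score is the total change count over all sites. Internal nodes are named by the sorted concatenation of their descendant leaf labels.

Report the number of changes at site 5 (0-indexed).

site 0, node SZ: S={C} ∪ Z={A} → {A,C} (+1)
site 0, node ISZ: I={T} ∪ SZ={A,C} → {A,C,T} (+1)
site 0, node AISZ: A={C} ∩ ISZ={A,C,T} → {C} (+0)
site 1, node SZ: S={C} ∩ Z={C} → {C} (+0)
site 1, node ISZ: I={T} ∪ SZ={C} → {C,T} (+1)
site 1, node AISZ: A={G} ∪ ISZ={C,T} → {C,G,T} (+1)
site 2, node SZ: S={T} ∪ Z={G} → {G,T} (+1)
site 2, node ISZ: I={A} ∪ SZ={G,T} → {A,G,T} (+1)
site 2, node AISZ: A={T} ∩ ISZ={A,G,T} → {T} (+0)
site 3, node SZ: S={T} ∩ Z={T} → {T} (+0)
site 3, node ISZ: I={A} ∪ SZ={T} → {A,T} (+1)
site 3, node AISZ: A={T} ∩ ISZ={A,T} → {T} (+0)
site 4, node SZ: S={T} ∪ Z={G} → {G,T} (+1)
site 4, node ISZ: I={G} ∩ SZ={G,T} → {G} (+0)
site 4, node AISZ: A={T} ∪ ISZ={G} → {G,T} (+1)
site 5, node SZ: S={A} ∪ Z={G} → {A,G} (+1)
site 5, node ISZ: I={T} ∪ SZ={A,G} → {A,G,T} (+1)
site 5, node AISZ: A={T} ∩ ISZ={A,G,T} → {T} (+0)
per-site changes: [2, 2, 2, 1, 2, 2]; total = 11

2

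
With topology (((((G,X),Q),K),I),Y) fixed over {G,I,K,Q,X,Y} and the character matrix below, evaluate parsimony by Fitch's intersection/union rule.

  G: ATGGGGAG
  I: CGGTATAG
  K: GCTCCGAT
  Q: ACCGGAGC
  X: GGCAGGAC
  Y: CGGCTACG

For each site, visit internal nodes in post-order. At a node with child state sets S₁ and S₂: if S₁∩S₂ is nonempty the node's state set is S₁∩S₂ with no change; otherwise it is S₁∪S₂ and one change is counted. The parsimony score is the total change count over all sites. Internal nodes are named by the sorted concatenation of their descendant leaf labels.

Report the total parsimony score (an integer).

GX@0: {A} ∪ {G} = {A,G} (union, +1)
GQX@0: {A,G} ∩ {A} = {A} (intersection, +0)
GKQX@0: {A} ∪ {G} = {A,G} (union, +1)
GIKQX@0: {A,G} ∪ {C} = {A,C,G} (union, +1)
GIKQXY@0: {A,C,G} ∩ {C} = {C} (intersection, +0)
GX@1: {T} ∪ {G} = {G,T} (union, +1)
GQX@1: {G,T} ∪ {C} = {C,G,T} (union, +1)
GKQX@1: {C,G,T} ∩ {C} = {C} (intersection, +0)
GIKQX@1: {C} ∪ {G} = {C,G} (union, +1)
GIKQXY@1: {C,G} ∩ {G} = {G} (intersection, +0)
GX@2: {G} ∪ {C} = {C,G} (union, +1)
GQX@2: {C,G} ∩ {C} = {C} (intersection, +0)
GKQX@2: {C} ∪ {T} = {C,T} (union, +1)
GIKQX@2: {C,T} ∪ {G} = {C,G,T} (union, +1)
GIKQXY@2: {C,G,T} ∩ {G} = {G} (intersection, +0)
GX@3: {G} ∪ {A} = {A,G} (union, +1)
GQX@3: {A,G} ∩ {G} = {G} (intersection, +0)
GKQX@3: {G} ∪ {C} = {C,G} (union, +1)
GIKQX@3: {C,G} ∪ {T} = {C,G,T} (union, +1)
GIKQXY@3: {C,G,T} ∩ {C} = {C} (intersection, +0)
GX@4: {G} ∩ {G} = {G} (intersection, +0)
GQX@4: {G} ∩ {G} = {G} (intersection, +0)
GKQX@4: {G} ∪ {C} = {C,G} (union, +1)
GIKQX@4: {C,G} ∪ {A} = {A,C,G} (union, +1)
GIKQXY@4: {A,C,G} ∪ {T} = {A,C,G,T} (union, +1)
GX@5: {G} ∩ {G} = {G} (intersection, +0)
GQX@5: {G} ∪ {A} = {A,G} (union, +1)
GKQX@5: {A,G} ∩ {G} = {G} (intersection, +0)
GIKQX@5: {G} ∪ {T} = {G,T} (union, +1)
GIKQXY@5: {G,T} ∪ {A} = {A,G,T} (union, +1)
GX@6: {A} ∩ {A} = {A} (intersection, +0)
GQX@6: {A} ∪ {G} = {A,G} (union, +1)
GKQX@6: {A,G} ∩ {A} = {A} (intersection, +0)
GIKQX@6: {A} ∩ {A} = {A} (intersection, +0)
GIKQXY@6: {A} ∪ {C} = {A,C} (union, +1)
GX@7: {G} ∪ {C} = {C,G} (union, +1)
GQX@7: {C,G} ∩ {C} = {C} (intersection, +0)
GKQX@7: {C} ∪ {T} = {C,T} (union, +1)
GIKQX@7: {C,T} ∪ {G} = {C,G,T} (union, +1)
GIKQXY@7: {C,G,T} ∩ {G} = {G} (intersection, +0)
per-site changes: [3, 3, 3, 3, 3, 3, 2, 3]; total = 23

23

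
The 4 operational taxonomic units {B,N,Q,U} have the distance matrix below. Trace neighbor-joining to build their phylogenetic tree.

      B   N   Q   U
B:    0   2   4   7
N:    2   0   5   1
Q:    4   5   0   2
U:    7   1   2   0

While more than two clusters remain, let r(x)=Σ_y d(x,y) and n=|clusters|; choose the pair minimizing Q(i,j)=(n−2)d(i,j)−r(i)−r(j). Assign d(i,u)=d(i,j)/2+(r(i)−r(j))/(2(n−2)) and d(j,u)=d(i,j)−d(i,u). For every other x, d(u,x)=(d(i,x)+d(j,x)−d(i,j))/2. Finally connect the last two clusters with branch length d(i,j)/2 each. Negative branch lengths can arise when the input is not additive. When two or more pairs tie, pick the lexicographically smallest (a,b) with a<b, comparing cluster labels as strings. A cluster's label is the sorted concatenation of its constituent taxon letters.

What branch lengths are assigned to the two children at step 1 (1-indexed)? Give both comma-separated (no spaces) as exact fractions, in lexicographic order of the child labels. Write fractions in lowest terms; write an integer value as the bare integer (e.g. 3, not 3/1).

9/4,-1/4

step 1: merge (B,N) at d=2, Q=-17; branch lengths B→9/4, N→-1/4; new cluster BN
  updated: d(BN,Q)=7/2, d(BN,U)=3
step 2: merge (BN,Q) at d=7/2, Q=-17/2; branch lengths BN→9/4, Q→5/4; new cluster BNQ
  updated: d(BNQ,U)=3/4
step 3: merge (BNQ,U) at d=3/4; branch lengths BNQ→3/8, U→3/8; new cluster BNQU
final tree: (((B:9/4,N:-1/4):9/4,Q:5/4):3/8,U:3/8)
total length: 25/4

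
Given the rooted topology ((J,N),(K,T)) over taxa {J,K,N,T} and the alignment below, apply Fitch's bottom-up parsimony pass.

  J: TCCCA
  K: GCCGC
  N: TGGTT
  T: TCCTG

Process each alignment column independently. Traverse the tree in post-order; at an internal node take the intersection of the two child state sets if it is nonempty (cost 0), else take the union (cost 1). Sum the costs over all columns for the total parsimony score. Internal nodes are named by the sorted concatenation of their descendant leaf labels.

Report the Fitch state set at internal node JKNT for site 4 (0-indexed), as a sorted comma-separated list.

[col 0] JN: children J:{T}, N:{T} ∩→ {T}; cost 0
[col 0] KT: children K:{G}, T:{T} ∪→ {G,T}; cost 1
[col 0] JKNT: children JN:{T}, KT:{G,T} ∩→ {T}; cost 0
[col 1] JN: children J:{C}, N:{G} ∪→ {C,G}; cost 1
[col 1] KT: children K:{C}, T:{C} ∩→ {C}; cost 0
[col 1] JKNT: children JN:{C,G}, KT:{C} ∩→ {C}; cost 0
[col 2] JN: children J:{C}, N:{G} ∪→ {C,G}; cost 1
[col 2] KT: children K:{C}, T:{C} ∩→ {C}; cost 0
[col 2] JKNT: children JN:{C,G}, KT:{C} ∩→ {C}; cost 0
[col 3] JN: children J:{C}, N:{T} ∪→ {C,T}; cost 1
[col 3] KT: children K:{G}, T:{T} ∪→ {G,T}; cost 1
[col 3] JKNT: children JN:{C,T}, KT:{G,T} ∩→ {T}; cost 0
[col 4] JN: children J:{A}, N:{T} ∪→ {A,T}; cost 1
[col 4] KT: children K:{C}, T:{G} ∪→ {C,G}; cost 1
[col 4] JKNT: children JN:{A,T}, KT:{C,G} ∪→ {A,C,G,T}; cost 1
per-site changes: [1, 1, 1, 2, 3]; total = 8

A,C,G,T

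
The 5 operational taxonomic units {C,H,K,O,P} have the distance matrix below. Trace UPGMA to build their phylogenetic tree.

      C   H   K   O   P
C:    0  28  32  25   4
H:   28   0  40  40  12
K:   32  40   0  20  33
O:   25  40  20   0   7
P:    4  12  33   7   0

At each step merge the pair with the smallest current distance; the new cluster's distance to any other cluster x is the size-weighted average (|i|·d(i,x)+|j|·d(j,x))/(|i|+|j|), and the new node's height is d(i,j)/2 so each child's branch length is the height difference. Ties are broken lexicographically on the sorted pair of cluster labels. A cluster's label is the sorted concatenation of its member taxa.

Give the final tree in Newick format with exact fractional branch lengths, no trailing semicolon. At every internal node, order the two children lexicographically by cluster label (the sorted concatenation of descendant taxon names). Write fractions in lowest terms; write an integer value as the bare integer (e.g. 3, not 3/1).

((((C:2,P:2):6,O:8):16/3,H:40/3):55/24,K:125/8)

iteration 1: select C,P (d=4); attach at lengths (2, 2); label the merged cluster CP
  updated: d(CP,H)=20, d(CP,K)=65/2, d(CP,O)=16
iteration 2: select CP,O (d=16); attach at lengths (6, 8); label the merged cluster COP
  updated: d(COP,H)=80/3, d(COP,K)=85/3
iteration 3: select COP,H (d=80/3); attach at lengths (16/3, 40/3); label the merged cluster CHOP
  updated: d(CHOP,K)=125/4
iteration 4: select CHOP,K (d=125/4); attach at lengths (55/24, 125/8); label the merged cluster CHKOP
final tree: ((((C:2,P:2):6,O:8):16/3,H:40/3):55/24,K:125/8)
total length: 655/12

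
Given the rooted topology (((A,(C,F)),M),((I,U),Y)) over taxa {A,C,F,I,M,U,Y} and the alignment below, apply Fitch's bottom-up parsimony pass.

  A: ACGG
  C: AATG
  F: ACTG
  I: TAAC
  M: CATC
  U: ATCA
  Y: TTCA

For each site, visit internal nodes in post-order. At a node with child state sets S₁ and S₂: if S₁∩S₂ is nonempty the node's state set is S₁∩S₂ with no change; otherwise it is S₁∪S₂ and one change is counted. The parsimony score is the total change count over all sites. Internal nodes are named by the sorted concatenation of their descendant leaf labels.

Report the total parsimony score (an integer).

site 0, node CF: C={A} ∩ F={A} → {A} (+0)
site 0, node ACF: A={A} ∩ CF={A} → {A} (+0)
site 0, node ACFM: ACF={A} ∪ M={C} → {A,C} (+1)
site 0, node IU: I={T} ∪ U={A} → {A,T} (+1)
site 0, node IUY: IU={A,T} ∩ Y={T} → {T} (+0)
site 0, node ACFIMUY: ACFM={A,C} ∪ IUY={T} → {A,C,T} (+1)
site 1, node CF: C={A} ∪ F={C} → {A,C} (+1)
site 1, node ACF: A={C} ∩ CF={A,C} → {C} (+0)
site 1, node ACFM: ACF={C} ∪ M={A} → {A,C} (+1)
site 1, node IU: I={A} ∪ U={T} → {A,T} (+1)
site 1, node IUY: IU={A,T} ∩ Y={T} → {T} (+0)
site 1, node ACFIMUY: ACFM={A,C} ∪ IUY={T} → {A,C,T} (+1)
site 2, node CF: C={T} ∩ F={T} → {T} (+0)
site 2, node ACF: A={G} ∪ CF={T} → {G,T} (+1)
site 2, node ACFM: ACF={G,T} ∩ M={T} → {T} (+0)
site 2, node IU: I={A} ∪ U={C} → {A,C} (+1)
site 2, node IUY: IU={A,C} ∩ Y={C} → {C} (+0)
site 2, node ACFIMUY: ACFM={T} ∪ IUY={C} → {C,T} (+1)
site 3, node CF: C={G} ∩ F={G} → {G} (+0)
site 3, node ACF: A={G} ∩ CF={G} → {G} (+0)
site 3, node ACFM: ACF={G} ∪ M={C} → {C,G} (+1)
site 3, node IU: I={C} ∪ U={A} → {A,C} (+1)
site 3, node IUY: IU={A,C} ∩ Y={A} → {A} (+0)
site 3, node ACFIMUY: ACFM={C,G} ∪ IUY={A} → {A,C,G} (+1)
per-site changes: [3, 4, 3, 3]; total = 13

13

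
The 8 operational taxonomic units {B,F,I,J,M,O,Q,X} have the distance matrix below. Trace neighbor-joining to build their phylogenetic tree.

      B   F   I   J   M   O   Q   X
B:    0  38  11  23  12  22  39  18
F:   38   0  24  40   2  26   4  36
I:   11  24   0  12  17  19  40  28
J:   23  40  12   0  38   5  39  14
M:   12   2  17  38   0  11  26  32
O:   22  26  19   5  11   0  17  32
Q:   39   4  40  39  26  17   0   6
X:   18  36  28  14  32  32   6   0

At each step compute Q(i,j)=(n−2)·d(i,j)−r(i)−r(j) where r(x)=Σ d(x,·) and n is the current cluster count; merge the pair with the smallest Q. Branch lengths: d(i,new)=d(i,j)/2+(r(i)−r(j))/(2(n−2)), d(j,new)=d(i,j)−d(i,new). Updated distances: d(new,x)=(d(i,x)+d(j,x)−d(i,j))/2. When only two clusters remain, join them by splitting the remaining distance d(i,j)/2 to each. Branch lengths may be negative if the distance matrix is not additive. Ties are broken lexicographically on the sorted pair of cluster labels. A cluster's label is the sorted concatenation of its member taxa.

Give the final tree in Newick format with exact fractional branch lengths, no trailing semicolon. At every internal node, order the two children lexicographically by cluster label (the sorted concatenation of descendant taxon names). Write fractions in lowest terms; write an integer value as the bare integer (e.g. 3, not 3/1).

((((B:41/8,I:47/8):107/32,(J:37/16,O:43/16):245/32):59/32,((F:23/12,Q:25/12):37/4,M:11/4):251/32):373/64,X:373/64)

step 1: merge (F,Q) at d=4, Q=-317; branch lengths F→23/12, Q→25/12; new cluster FQ
  updated: d(B,FQ)=73/2, d(FQ,I)=30, d(FQ,J)=75/2, d(FQ,M)=12, d(FQ,O)=39/2, d(FQ,X)=19
step 2: merge (FQ,M) at d=12, Q=-433/2; branch lengths FQ→37/4, M→11/4; new cluster FMQ
  updated: d(B,FMQ)=73/4, d(FMQ,I)=35/2, d(FMQ,J)=127/4, d(FMQ,O)=37/4, d(FMQ,X)=39/2
step 3: merge (J,O) at d=5, Q=-153; branch lengths J→37/16, O→43/16; new cluster JO
  updated: d(B,JO)=20, d(FMQ,JO)=18, d(I,JO)=13, d(JO,X)=41/2
step 4: merge (B,I) at d=11, Q=-415/4; branch lengths B→41/8, I→47/8; new cluster BI
  updated: d(BI,FMQ)=99/8, d(BI,JO)=11, d(BI,X)=35/2
step 5: merge (BI,JO) at d=11, Q=-547/8; branch lengths BI→107/32, JO→245/32; new cluster BIJO
  updated: d(BIJO,FMQ)=155/16, d(BIJO,X)=27/2
step 6: merge (BIJO,FMQ) at d=155/16, Q=-683/16; branch lengths BIJO→59/32, FMQ→251/32; new cluster BFIJMOQ
  updated: d(BFIJMOQ,X)=373/32
step 7: merge (BFIJMOQ,X) at d=373/32; branch lengths BFIJMOQ→373/64, X→373/64; new cluster BFIJMOQX
final tree: ((((B:41/8,I:47/8):107/32,(J:37/16,O:43/16):245/32):59/32,((F:23/12,Q:25/12):37/4,M:11/4):251/32):373/64,X:373/64)
total length: 2059/32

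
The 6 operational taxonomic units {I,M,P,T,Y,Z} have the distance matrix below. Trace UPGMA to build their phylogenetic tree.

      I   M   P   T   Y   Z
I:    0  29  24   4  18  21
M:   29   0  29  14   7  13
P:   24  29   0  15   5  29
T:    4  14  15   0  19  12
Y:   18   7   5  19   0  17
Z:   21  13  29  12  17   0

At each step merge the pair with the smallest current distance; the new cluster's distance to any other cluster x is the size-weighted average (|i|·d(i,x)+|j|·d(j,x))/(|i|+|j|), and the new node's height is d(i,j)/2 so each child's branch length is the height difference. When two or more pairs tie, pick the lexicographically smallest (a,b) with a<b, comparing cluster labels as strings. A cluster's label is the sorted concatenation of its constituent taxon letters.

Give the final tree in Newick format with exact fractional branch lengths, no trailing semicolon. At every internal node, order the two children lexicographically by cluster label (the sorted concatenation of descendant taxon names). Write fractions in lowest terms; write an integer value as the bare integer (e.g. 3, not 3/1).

(((I:2,T:2):15/2,(M:13/2,Z:13/2):3):3/8,(P:5/2,Y:5/2):59/8)

1. join I+T (d=4) ⇒ IT; edges |I|=2, |T|=2
  updated: d(IT,M)=43/2, d(IT,P)=39/2, d(IT,Y)=37/2, d(IT,Z)=33/2
2. join P+Y (d=5) ⇒ PY; edges |P|=5/2, |Y|=5/2
  updated: d(IT,PY)=19, d(M,PY)=18, d(PY,Z)=23
3. join M+Z (d=13) ⇒ MZ; edges |M|=13/2, |Z|=13/2
  updated: d(IT,MZ)=19, d(MZ,PY)=41/2
4. join IT+MZ (d=19) ⇒ IMTZ; edges |IT|=15/2, |MZ|=3
  updated: d(IMTZ,PY)=79/4
5. join IMTZ+PY (d=79/4) ⇒ IMPTYZ; edges |IMTZ|=3/8, |PY|=59/8
final tree: (((I:2,T:2):15/2,(M:13/2,Z:13/2):3):3/8,(P:5/2,Y:5/2):59/8)
total length: 161/4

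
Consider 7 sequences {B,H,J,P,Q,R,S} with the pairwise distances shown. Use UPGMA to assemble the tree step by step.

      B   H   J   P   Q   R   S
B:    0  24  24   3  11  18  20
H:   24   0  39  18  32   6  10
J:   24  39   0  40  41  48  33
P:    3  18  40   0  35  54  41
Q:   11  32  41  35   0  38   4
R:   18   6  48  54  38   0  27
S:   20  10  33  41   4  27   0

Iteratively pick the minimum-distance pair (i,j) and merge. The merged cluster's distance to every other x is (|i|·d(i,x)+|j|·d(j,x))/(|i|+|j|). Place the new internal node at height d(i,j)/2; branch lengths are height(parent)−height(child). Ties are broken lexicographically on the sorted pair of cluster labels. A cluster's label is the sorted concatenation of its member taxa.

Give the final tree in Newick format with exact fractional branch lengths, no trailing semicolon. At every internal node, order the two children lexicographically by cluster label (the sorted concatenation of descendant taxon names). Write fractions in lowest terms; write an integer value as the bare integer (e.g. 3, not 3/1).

iteration 1: select B,P (d=3); attach at lengths (3/2, 3/2); label the merged cluster BP
  updated: d(BP,H)=21, d(BP,J)=32, d(BP,Q)=23, d(BP,R)=36, d(BP,S)=61/2
iteration 2: select Q,S (d=4); attach at lengths (2, 2); label the merged cluster QS
  updated: d(BP,QS)=107/4, d(H,QS)=21, d(J,QS)=37, d(QS,R)=65/2
iteration 3: select H,R (d=6); attach at lengths (3, 3); label the merged cluster HR
  updated: d(BP,HR)=57/2, d(HR,J)=87/2, d(HR,QS)=107/4
iteration 4: select BP,QS (d=107/4); attach at lengths (95/8, 91/8); label the merged cluster BPQS
  updated: d(BPQS,HR)=221/8, d(BPQS,J)=69/2
iteration 5: select BPQS,HR (d=221/8); attach at lengths (7/16, 173/16); label the merged cluster BHPQRS
  updated: d(BHPQRS,J)=75/2
iteration 6: select BHPQRS,J (d=75/2); attach at lengths (79/16, 75/4); label the merged cluster BHJPQRS
final tree: ((((B:3/2,P:3/2):95/8,(Q:2,S:2):91/8):7/16,(H:3,R:3):173/16):79/16,J:75/4)
total length: 1139/16

((((B:3/2,P:3/2):95/8,(Q:2,S:2):91/8):7/16,(H:3,R:3):173/16):79/16,J:75/4)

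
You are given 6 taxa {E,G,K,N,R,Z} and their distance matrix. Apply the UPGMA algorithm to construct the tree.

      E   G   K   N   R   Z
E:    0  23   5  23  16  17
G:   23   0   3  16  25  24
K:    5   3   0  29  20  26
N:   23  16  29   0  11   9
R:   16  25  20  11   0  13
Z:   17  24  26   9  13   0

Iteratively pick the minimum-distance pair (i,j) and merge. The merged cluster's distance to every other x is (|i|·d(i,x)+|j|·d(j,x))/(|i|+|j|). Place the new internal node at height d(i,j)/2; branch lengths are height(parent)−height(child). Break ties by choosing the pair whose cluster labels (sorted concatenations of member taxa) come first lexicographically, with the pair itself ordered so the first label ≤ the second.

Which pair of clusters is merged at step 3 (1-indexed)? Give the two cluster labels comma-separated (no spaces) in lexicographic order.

NZ,R

step 1: merge (G,K) at d=3; branch lengths G→3/2, K→3/2; new cluster GK
  updated: d(E,GK)=14, d(GK,N)=45/2, d(GK,R)=45/2, d(GK,Z)=25
step 2: merge (N,Z) at d=9; branch lengths N→9/2, Z→9/2; new cluster NZ
  updated: d(E,NZ)=20, d(GK,NZ)=95/4, d(NZ,R)=12
step 3: merge (NZ,R) at d=12; branch lengths NZ→3/2, R→6; new cluster NRZ
  updated: d(E,NRZ)=56/3, d(GK,NRZ)=70/3
step 4: merge (E,GK) at d=14; branch lengths E→7, GK→11/2; new cluster EGK
  updated: d(EGK,NRZ)=196/9
step 5: merge (EGK,NRZ) at d=196/9; branch lengths EGK→35/9, NRZ→44/9; new cluster EGKNRZ
final tree: ((E:7,(G:3/2,K:3/2):11/2):35/9,((N:9/2,Z:9/2):3/2,R:6):44/9)
total length: 367/9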